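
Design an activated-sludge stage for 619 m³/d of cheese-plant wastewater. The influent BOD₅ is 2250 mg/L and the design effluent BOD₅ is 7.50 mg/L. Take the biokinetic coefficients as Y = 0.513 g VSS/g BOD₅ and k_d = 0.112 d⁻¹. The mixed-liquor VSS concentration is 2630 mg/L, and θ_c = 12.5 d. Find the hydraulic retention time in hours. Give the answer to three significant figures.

Steady-state biomass mass balance: V·X·(1 + k_d·θ_c) = Y·Q·(S₀ − S)·θ_c, so V = 0.513 × 619 × (2250 − 7.50) × 12.5 / [2630 × (1 + 0.112 × 12.5)] = 8.9×10^6 / 6312 = 1410 m³.
τ = V/Q = 1410/619 = 2.278 d, or 54.68 h.

τ ≈ 54.7 h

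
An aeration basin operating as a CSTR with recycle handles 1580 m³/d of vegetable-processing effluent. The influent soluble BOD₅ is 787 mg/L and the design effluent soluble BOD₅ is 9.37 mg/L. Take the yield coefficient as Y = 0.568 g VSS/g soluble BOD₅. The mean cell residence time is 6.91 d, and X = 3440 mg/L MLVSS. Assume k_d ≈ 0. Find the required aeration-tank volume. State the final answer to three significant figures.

Biomass mass balance (decay neglected): V·X = Y·Q·(S₀ − S)·θ_c, so V = 0.568 × 1580 × (787 − 9.37) × 6.91 / 3440 = 1402 m³.

V ≈ 1400 m³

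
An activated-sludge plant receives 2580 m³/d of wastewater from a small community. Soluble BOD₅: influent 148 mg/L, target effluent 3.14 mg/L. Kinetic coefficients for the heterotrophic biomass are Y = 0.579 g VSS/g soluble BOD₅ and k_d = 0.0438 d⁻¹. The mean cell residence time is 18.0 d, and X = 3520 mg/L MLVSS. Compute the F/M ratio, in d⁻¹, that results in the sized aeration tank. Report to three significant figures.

F/M ≈ 0.175 d⁻¹

From the SRT design equation V = Y Q (S₀−S) θ_c / [X (1 + k_d θ_c)] = 0.579 × 2580 × (148 − 3.14) × 18.0 / [3520 × (1 + 0.0438 × 18.0)] = 3.9×10^6 / 6295 = 618.7 m³.
Food-to-microorganism ratio F/M = Q S₀ / (V X) = 2580 × 148 / (618.7 × 3520) = 0.1753 d⁻¹.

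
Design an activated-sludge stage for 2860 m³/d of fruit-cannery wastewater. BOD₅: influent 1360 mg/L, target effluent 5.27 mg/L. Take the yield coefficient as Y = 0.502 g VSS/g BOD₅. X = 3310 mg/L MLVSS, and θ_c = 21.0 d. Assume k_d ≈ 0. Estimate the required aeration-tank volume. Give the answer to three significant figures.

V ≈ 12300 m³

With k_d = 0 the design equation reduces to V = Y Q (S₀−S) θ_c / X = 0.502 × 2860 × (1360 − 5.27) × 21.0 / 3310 = 12340 m³.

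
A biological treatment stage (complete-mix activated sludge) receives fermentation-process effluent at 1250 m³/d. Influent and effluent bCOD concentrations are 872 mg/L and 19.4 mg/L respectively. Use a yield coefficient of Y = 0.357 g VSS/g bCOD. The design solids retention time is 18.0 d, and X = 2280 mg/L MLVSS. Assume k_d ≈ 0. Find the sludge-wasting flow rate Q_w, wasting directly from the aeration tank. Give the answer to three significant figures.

Q_w ≈ 167 m³/d

Biomass mass balance (decay neglected): V·X = Y·Q·(S₀ − S)·θ_c, so V = 0.357 × 1250 × (872 − 19.4) × 18.0 / 2280 = 3004 m³.
Wasting from the aeration tank: Q_w = V / θ_c = 3004 / 18.0 = 166.9 m³/d.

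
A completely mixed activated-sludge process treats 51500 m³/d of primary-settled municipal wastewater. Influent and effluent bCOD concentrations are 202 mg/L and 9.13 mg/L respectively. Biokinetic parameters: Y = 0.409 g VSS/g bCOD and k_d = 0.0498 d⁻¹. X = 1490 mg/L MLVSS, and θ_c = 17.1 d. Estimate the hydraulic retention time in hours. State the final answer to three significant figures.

From the SRT design equation V = Y Q (S₀−S) θ_c / [X (1 + k_d θ_c)] = 0.409 × 51500 × (202 − 9.13) × 17.1 / [1490 × (1 + 0.0498 × 17.1)] = 6.95×10^7 / 2759 = 25180 m³.
Hydraulic retention time τ = V/Q = 25180 / 51500 = 0.4889 d = 11.73 h.

τ ≈ 11.7 h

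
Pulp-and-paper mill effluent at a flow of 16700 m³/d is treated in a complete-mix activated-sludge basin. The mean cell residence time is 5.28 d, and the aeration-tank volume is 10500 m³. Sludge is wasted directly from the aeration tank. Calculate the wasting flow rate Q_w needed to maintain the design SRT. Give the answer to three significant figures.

Q_w ≈ 1990 m³/d

Wasting from the aeration tank: Q_w = V / θ_c = 10500 / 5.28 = 1989 m³/d.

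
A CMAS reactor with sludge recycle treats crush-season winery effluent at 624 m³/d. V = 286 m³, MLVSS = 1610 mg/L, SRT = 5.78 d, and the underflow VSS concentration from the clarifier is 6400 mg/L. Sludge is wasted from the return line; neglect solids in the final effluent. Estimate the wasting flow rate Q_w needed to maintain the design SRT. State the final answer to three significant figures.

θ_c = V·X/(Q_w·X_r) when wasting from the recycle, so Q_w = V·X/(θ_c·X_r) = 286.0 × 1610 / (5.78 × 6400) = 12.45 m³/d.

Q_w ≈ 12.4 m³/d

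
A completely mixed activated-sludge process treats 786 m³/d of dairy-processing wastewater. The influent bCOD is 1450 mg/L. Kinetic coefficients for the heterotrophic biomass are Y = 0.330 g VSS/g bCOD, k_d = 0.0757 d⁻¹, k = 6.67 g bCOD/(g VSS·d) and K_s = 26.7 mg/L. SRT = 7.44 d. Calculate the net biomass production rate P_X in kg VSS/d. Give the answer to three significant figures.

Effluent substrate depends only on kinetics and SRT: S = K_s(1 + k_d θ_c) / [θ_c(Yk − k_d) − 1] = 26.7 × (1 + 0.0757 × 7.44) / [7.44 × (0.330 × 6.67 − 0.0757) − 1] = 41.74 / 14.81 = 2.818 mg/L.
Observed yield with endogenous decay: Y_obs = Y / (1 + k_d·θ_c) = 0.330 / (1 + 0.0757 × 7.44) = 0.330 / 1.563 = 0.2111 g VSS/g bCOD.
Q·(S₀ − S) = 786 × (1450 − 2.82) × 10⁻³ = 1137 kg/d removed.
P_X = Y_obs · Q(S₀ − S) = 0.2111 × 1137 = 240.1 kg VSS/d.

P_X ≈ 240 kg VSS/d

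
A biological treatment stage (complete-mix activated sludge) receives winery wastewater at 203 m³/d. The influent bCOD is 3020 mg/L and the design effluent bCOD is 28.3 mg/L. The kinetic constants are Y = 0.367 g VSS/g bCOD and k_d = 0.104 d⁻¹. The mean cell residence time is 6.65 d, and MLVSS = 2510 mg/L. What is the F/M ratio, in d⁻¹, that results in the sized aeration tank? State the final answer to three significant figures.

F/M ≈ 0.700 d⁻¹

Rearranging the biomass balance for a CMAS with decay, V = Y·Q·ΔS·θ_c / [X·(1+k_d θ_c)] = 0.367 × 203 × (3020 − 28.3) × 6.65 / [2510 × (1 + 0.104 × 6.65)] = 1.48×10^6 / 4246 = 349.1 m³.
F/M = applied load / biomass = Q·S₀/(V·X) = 203 × 3020 / (349.1 × 2510) = 0.6997 d⁻¹.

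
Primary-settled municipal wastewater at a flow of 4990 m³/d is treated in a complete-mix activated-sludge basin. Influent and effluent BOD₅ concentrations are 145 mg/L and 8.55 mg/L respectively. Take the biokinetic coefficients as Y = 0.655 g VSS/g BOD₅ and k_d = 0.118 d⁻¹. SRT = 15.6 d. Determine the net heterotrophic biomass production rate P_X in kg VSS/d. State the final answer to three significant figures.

Observed yield with endogenous decay: Y_obs = Y / (1 + k_d·θ_c) = 0.655 / (1 + 0.118 × 15.6) = 0.655 / 2.841 = 0.2306 g VSS/g BOD₅.
Substrate removed = Q·(S₀ − S) = 4990 m³/d × (145 − 8.55) g/m³ = 6.81×10^5 g/d = 680.9 kg/d.
Biomass produced: P_X = Y_obs·Q·ΔS = 0.2306 × 680.9 ≈ 157.0 kg VSS/d.

P_X ≈ 157 kg VSS/d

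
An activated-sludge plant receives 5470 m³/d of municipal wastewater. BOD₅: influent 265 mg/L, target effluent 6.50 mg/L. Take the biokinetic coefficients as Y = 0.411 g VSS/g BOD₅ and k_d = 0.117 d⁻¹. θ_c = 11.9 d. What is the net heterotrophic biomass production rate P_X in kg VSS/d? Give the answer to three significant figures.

Y_obs = Y / (1 + k_d θ_c) = 0.411 / (1 + 0.117 × 11.9) = 0.411 / 2.392 = 0.1718.
Mass of BOD₅ removed per day: Q(S₀ − S) = 5470 × 258.5 g/m³ = 1414 kg/d.
Biomass produced: P_X = Y_obs·Q·ΔS = 0.1718 × 1414 ≈ 242.9 kg VSS/d.

P_X ≈ 243 kg VSS/d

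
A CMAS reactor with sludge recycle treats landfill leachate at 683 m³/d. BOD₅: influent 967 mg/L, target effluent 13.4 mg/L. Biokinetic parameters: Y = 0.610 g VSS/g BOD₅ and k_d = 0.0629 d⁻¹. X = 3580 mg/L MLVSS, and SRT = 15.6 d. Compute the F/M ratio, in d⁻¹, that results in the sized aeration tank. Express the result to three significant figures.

F/M ≈ 0.211 d⁻¹

Rearranging the biomass balance for a CMAS with decay, V = Y·Q·ΔS·θ_c / [X·(1+k_d θ_c)] = 0.610 × 683 × (967 − 13.4) × 15.6 / [3580 × (1 + 0.0629 × 15.6)] = 6.2×10^6 / 7093 = 873.8 m³.
F/M = Q·S₀ / (V·X) = 683 × 967 / (873.8 × 3580) = 0.2111 g BOD₅·(g VSS·d)⁻¹.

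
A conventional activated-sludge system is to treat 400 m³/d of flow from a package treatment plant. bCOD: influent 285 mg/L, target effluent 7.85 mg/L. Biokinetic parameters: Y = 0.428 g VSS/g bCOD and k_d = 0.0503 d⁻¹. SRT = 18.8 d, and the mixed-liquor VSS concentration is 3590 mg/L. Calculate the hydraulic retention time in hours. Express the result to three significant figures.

From the SRT design equation V = Y Q (S₀−S) θ_c / [X (1 + k_d θ_c)] = 0.428 × 400 × (285 − 7.85) × 18.8 / [3590 × (1 + 0.0503 × 18.8)] = 8.92×10^5 / 6985 = 127.7 m³.
HRT = V/Q = 127.7 m³ / 400 m³·d⁻¹ = 0.3193 d × 24 = 7.663 h.

τ ≈ 7.66 h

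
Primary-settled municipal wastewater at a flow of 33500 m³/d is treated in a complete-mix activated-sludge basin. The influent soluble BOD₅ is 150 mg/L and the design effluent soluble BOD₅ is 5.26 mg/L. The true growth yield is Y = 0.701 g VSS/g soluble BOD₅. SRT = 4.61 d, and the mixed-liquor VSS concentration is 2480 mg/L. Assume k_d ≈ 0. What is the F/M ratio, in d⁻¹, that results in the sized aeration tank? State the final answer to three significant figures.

V·X = Y·Q·ΔS·θ_c gives V = 0.701 × 33500 × (150 − 5.26) × 4.61 / 2480 = 6318 m³.
F/M = applied load / biomass = Q·S₀/(V·X) = 33500 × 150 / (6318 × 2480) = 0.3207 d⁻¹.

F/M ≈ 0.321 d⁻¹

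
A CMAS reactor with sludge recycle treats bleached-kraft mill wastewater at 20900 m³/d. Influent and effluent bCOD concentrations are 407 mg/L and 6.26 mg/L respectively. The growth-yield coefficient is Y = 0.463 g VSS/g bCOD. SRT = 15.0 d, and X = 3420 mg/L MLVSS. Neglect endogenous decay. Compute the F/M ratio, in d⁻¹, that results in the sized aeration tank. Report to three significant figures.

F/M ≈ 0.146 d⁻¹

V·X = Y·Q·ΔS·θ_c gives V = 0.463 × 20900 × (407 − 6.26) × 15.0 / 3420 = 17008 m³.
Food-to-microorganism ratio F/M = Q S₀ / (V X) = 20900 × 407 / (17008 × 3420) = 0.1462 d⁻¹.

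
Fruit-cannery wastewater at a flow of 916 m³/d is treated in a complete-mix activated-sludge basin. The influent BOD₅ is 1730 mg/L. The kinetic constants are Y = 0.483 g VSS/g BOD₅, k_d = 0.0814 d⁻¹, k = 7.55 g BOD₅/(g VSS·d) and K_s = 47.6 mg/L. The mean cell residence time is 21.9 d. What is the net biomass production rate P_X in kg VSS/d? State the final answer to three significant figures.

P_X ≈ 275 kg VSS/d

Effluent substrate depends only on kinetics and SRT: S = K_s(1 + k_d θ_c) / [θ_c(Yk − k_d) − 1] = 47.6 × (1 + 0.0814 × 21.9) / [21.9 × (0.483 × 7.55 − 0.0814) − 1] = 132.5 / 77.08 = 1.718 mg/L.
Y_obs = Y / (1 + k_d θ_c) = 0.483 / (1 + 0.0814 × 21.9) = 0.483 / 2.783 = 0.1736.
ΔS = 1730 − 1.72 = 1728 mg/L, so the substrate removal rate is 916 × 1728/1000 = 1583 kg BOD₅/d.
Net biomass production P_X = Y_obs × Q·(S₀ − S) = 0.1736 × 1583 = 274.8 kg VSS/d.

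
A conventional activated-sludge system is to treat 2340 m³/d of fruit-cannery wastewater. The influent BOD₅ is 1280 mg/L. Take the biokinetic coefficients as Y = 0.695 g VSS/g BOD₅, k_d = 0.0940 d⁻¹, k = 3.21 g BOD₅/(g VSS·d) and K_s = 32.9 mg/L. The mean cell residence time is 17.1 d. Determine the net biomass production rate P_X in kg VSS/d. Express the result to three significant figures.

For a completely mixed reactor with recycle the Lawrence–McCarty relation gives S = K_s·(1 + k_d·θ_c) / [θ_c·(Y·k − k_d) − 1] = 32.9 × (1 + 0.0940 × 17.1) / [17.1 × (0.695 × 3.21 − 0.0940) − 1] = 85.78 / 35.54 = 2.414 mg/L.
The observed yield is Y_obs = Y/(1 + k_d·θ_c) = 0.695 / (1 + 0.0940 × 17.1) = 0.695 / 2.607 = 0.2665 g VSS per g BOD₅ removed.
Substrate removed = Q·(S₀ − S) = 2340 m³/d × (1280 − 2.41) g/m³ = 2.99×10^6 g/d = 2990 kg/d.
Net biomass production P_X = Y_obs × Q·(S₀ − S) = 0.2665 × 2990 = 796.9 kg VSS/d.

P_X ≈ 797 kg VSS/d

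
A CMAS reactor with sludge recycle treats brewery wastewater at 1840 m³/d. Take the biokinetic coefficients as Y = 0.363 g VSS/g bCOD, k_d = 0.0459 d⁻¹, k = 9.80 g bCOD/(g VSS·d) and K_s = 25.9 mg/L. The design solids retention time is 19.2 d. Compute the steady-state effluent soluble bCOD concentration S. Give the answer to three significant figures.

S ≈ 0.734 mg/L

For a completely mixed reactor with recycle the Lawrence–McCarty relation gives S = K_s·(1 + k_d·θ_c) / [θ_c·(Y·k − k_d) − 1] = 25.9 × (1 + 0.0459 × 19.2) / [19.2 × (0.363 × 9.80 − 0.0459) − 1] = 48.73 / 66.42 = 0.7336 mg/L.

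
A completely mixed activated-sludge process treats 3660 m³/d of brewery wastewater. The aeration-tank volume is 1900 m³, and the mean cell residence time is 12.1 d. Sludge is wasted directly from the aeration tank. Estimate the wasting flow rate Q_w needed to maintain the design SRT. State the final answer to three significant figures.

For wasting at MLVSS concentration, Q_w = V/θ_c = 1900/12.1 = 157.0 m³/d.

Q_w ≈ 157 m³/d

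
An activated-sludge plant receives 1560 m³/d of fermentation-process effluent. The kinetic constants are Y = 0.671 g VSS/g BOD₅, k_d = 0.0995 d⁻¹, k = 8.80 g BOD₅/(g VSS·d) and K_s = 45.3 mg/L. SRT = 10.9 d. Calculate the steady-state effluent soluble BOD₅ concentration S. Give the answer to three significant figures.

S ≈ 1.52 mg/L

For a completely mixed reactor with recycle the Lawrence–McCarty relation gives S = K_s·(1 + k_d·θ_c) / [θ_c·(Y·k − k_d) − 1] = 45.3 × (1 + 0.0995 × 10.9) / [10.9 × (0.671 × 8.80 − 0.0995) − 1] = 94.43 / 62.28 = 1.516 mg/L.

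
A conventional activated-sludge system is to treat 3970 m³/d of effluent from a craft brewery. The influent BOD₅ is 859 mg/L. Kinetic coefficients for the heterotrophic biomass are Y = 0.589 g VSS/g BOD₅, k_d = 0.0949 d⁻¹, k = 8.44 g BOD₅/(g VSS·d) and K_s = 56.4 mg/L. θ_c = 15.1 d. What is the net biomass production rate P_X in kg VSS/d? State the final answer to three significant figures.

For a completely mixed reactor with recycle the Lawrence–McCarty relation gives S = K_s·(1 + k_d·θ_c) / [θ_c·(Y·k − k_d) − 1] = 56.4 × (1 + 0.0949 × 15.1) / [15.1 × (0.589 × 8.44 − 0.0949) − 1] = 137.2 / 72.63 = 1.889 mg/L.
Correct the yield for decay: Y_obs = Y/(1 + k_d θ_c) = 0.589 / (1 + 0.0949 × 15.1) = 0.589 / 2.433 = 0.2421.
Q·(S₀ − S) = 3970 × (859 − 1.89) × 10⁻³ = 3403 kg/d removed.
So the net sludge growth is P_X = 0.2421 × 3403 = 823.8 kg VSS/d.

P_X ≈ 824 kg VSS/d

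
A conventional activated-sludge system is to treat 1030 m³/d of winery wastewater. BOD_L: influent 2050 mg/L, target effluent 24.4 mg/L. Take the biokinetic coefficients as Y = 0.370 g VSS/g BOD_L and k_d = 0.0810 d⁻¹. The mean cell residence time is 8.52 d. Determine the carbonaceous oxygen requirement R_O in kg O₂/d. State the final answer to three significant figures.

R_O ≈ 1440 kg O₂/d

Observed yield with endogenous decay: Y_obs = Y / (1 + k_d·θ_c) = 0.370 / (1 + 0.0810 × 8.52) = 0.370 / 1.690 = 0.2189 g VSS/g BOD_L.
ΔS = 2050 − 24.4 = 2026 mg/L, so the substrate removal rate is 1030 × 2026/1000 = 2086 kg BOD_L/d.
P_X = Y_obs·Q·(S₀ − S) = 0.2189 × 2086 = 456.7 kg VSS/d.
R_O = Q·(S₀ − S) − 1.42·P_X = 2086 − 1.42 × 456.7 = 1438 kg O₂/d.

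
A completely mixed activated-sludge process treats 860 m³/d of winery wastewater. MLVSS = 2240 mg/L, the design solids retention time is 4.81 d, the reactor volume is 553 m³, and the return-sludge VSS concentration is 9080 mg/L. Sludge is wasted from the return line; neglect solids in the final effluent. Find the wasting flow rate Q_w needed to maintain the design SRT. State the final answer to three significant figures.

Q_w = (V·X)/(θ_c X_r) = 553.0 × 2240 / (4.81 × 9080) = 28.36 m³/d.

Q_w ≈ 28.4 m³/d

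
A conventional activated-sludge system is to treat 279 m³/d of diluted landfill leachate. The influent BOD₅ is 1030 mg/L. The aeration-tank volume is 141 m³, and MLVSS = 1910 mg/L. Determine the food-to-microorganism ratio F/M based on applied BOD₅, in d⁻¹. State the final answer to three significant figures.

Food-to-microorganism ratio F/M = Q S₀ / (V X) = 279 × 1030 / (141.0 × 1910) = 1.067 d⁻¹.

F/M ≈ 1.07 d⁻¹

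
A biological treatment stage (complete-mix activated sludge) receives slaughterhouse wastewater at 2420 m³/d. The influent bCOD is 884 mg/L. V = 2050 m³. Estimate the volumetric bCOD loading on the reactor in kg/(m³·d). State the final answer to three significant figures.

L_v ≈ 1.04 kg bCOD/(m³·d)

L_v = Q S₀ / V = 2420 × 884 × 10⁻³ / 2050 = 1.044 kg/(m³·d).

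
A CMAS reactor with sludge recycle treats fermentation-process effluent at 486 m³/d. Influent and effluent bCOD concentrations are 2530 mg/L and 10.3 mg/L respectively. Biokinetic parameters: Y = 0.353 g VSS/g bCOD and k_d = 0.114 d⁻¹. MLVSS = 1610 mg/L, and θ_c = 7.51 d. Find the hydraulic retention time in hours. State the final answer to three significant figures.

τ ≈ 53.6 h

Rearranging the biomass balance for a CMAS with decay, V = Y·Q·ΔS·θ_c / [X·(1+k_d θ_c)] = 0.353 × 486 × (2530 − 10.3) × 7.51 / [1610 × (1 + 0.114 × 7.51)] = 3.25×10^6 / 2988 = 1086 m³.
HRT = V/Q = 1086 m³ / 486 m³·d⁻¹ = 2.235 d × 24 = 53.65 h.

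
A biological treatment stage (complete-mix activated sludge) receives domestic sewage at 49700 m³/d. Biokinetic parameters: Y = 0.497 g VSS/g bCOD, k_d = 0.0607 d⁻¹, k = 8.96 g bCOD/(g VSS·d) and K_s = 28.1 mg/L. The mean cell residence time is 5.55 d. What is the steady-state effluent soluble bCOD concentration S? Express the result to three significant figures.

S ≈ 1.61 mg/L

For a completely mixed reactor with recycle the Lawrence–McCarty relation gives S = K_s·(1 + k_d·θ_c) / [θ_c·(Y·k − k_d) − 1] = 28.1 × (1 + 0.0607 × 5.55) / [5.55 × (0.497 × 8.96 − 0.0607) − 1] = 37.57 / 23.38 = 1.607 mg/L.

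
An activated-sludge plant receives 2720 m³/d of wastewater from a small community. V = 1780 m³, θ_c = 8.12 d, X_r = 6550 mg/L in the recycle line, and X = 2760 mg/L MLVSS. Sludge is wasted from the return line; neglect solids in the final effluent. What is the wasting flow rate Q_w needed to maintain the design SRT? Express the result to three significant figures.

Wasting from the return line (neglecting effluent solids): Q_w = V·X / (θ_c·X_r) = 1780 × 2760 / (8.12 × 6550) = 92.37 m³/d.

Q_w ≈ 92.4 m³/d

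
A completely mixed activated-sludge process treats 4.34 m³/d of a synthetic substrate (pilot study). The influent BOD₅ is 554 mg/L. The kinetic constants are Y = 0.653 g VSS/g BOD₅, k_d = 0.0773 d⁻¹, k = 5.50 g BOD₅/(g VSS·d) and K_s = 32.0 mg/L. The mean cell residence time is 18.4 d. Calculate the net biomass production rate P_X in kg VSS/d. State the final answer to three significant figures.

P_X ≈ 0.647 kg VSS/d

From the Monod/SRT balance for a CMAS, S = K_s·(1+k_d θ_c)/[θ_c·(Y k − k_d) − 1] = 32.0 × (1 + 0.0773 × 18.4) / [18.4 × (0.653 × 5.50 − 0.0773) − 1] = 77.51 / 63.66 = 1.218 mg/L.
The observed yield is Y_obs = Y/(1 + k_d·θ_c) = 0.653 / (1 + 0.0773 × 18.4) = 0.653 / 2.422 = 0.2696 g VSS per g BOD₅ removed.
Q·(S₀ − S) = 4.34 × (554 − 1.22) × 10⁻³ = 2.399 kg/d removed.
Net biomass production P_X = Y_obs × Q·(S₀ − S) = 0.2696 × 2.399 = 0.6467 kg VSS/d.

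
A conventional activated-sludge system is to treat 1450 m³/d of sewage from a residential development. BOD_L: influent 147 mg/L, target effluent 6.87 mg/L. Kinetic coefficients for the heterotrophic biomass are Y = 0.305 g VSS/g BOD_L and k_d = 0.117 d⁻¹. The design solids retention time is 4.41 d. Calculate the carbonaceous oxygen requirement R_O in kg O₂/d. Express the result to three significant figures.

Y_obs = Y / (1 + k_d θ_c) = 0.305 / (1 + 0.117 × 4.41) = 0.305 / 1.516 = 0.2012.
Q·(S₀ − S) = 1450 × (147 − 6.87) × 10⁻³ = 203.2 kg/d removed.
P_X = Y_obs·Q·(S₀ − S) = 0.2012 × 203.2 = 40.88 kg VSS/d.
R_O = Q·ΔS − 1.42 P_X = 203.2 − 58.05 = 145.1 kg O₂/d.

R_O ≈ 145 kg O₂/d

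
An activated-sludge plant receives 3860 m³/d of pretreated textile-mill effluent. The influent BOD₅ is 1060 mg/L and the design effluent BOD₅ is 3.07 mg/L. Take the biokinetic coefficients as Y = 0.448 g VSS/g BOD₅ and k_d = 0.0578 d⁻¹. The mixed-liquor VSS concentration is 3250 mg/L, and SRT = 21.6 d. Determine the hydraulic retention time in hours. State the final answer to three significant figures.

From the SRT design equation V = Y Q (S₀−S) θ_c / [X (1 + k_d θ_c)] = 0.448 × 3860 × (1060 − 3.07) × 21.6 / [3250 × (1 + 0.0578 × 21.6)] = 3.95×10^7 / 7308 = 5402 m³.
τ = V/Q = 5402/3860 = 1.400 d, or 33.59 h.

τ ≈ 33.6 h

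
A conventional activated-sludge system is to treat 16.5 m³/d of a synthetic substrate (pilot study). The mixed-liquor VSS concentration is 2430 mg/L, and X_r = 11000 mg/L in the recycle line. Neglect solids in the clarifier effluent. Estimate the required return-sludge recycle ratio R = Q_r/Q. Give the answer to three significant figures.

R ≈ 0.284

Mass balance around the secondary clarifier (neglecting effluent solids): R = X / (X_r − X) = 2430 / (11000 − 2430) = 0.2835.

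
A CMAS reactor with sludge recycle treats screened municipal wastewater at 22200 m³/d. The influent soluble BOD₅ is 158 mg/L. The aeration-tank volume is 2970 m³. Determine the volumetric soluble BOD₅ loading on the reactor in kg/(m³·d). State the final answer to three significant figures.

Volumetric loading L_v = Q·S₀ / V = 22200 × 158 g/m³ / 2970 m³ = 1181 g/(m³·d) = 1.181 kg soluble BOD₅/(m³·d).

L_v ≈ 1.18 kg soluble BOD₅/(m³·d)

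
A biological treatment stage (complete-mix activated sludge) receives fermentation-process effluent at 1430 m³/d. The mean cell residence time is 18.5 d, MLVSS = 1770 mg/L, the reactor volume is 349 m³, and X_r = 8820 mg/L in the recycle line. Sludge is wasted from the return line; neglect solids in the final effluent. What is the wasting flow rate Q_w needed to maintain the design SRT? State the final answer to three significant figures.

Q_w ≈ 3.79 m³/d

Wasting from the return line (neglecting effluent solids): Q_w = V·X / (θ_c·X_r) = 349.0 × 1770 / (18.5 × 8820) = 3.786 m³/d.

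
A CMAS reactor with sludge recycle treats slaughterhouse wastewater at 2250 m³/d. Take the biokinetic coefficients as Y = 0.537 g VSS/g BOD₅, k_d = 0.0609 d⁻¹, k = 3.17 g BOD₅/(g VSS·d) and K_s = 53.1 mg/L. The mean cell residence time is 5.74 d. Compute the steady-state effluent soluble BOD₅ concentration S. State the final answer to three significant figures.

For a completely mixed reactor with recycle the Lawrence–McCarty relation gives S = K_s·(1 + k_d·θ_c) / [θ_c·(Y·k − k_d) − 1] = 53.1 × (1 + 0.0609 × 5.74) / [5.74 × (0.537 × 3.17 − 0.0609) − 1] = 71.66 / 8.422 = 8.509 mg/L.

S ≈ 8.51 mg/L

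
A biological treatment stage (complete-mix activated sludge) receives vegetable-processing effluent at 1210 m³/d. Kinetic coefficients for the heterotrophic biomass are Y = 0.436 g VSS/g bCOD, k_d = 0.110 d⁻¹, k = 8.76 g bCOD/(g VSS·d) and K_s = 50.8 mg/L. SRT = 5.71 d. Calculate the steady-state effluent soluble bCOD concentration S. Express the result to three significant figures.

Effluent substrate depends only on kinetics and SRT: S = K_s(1 + k_d θ_c) / [θ_c(Yk − k_d) − 1] = 50.8 × (1 + 0.110 × 5.71) / [5.71 × (0.436 × 8.76 − 0.110) − 1] = 82.71 / 20.18 = 4.098 mg/L.

S ≈ 4.10 mg/L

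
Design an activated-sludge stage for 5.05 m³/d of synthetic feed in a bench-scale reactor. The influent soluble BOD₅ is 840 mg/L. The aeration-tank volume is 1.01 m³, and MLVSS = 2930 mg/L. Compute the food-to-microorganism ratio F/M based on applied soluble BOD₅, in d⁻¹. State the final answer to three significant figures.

F/M = applied load / biomass = Q·S₀/(V·X) = 5.05 × 840 / (1.010 × 2930) = 1.433 d⁻¹.

F/M ≈ 1.43 d⁻¹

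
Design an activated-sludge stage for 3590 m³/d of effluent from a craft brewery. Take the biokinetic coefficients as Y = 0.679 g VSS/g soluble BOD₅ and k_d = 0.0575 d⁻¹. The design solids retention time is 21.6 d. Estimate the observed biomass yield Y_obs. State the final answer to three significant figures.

Observed yield with endogenous decay: Y_obs = Y / (1 + k_d·θ_c) = 0.679 / (1 + 0.0575 × 21.6) = 0.679 / 2.242 = 0.3029 g VSS/g soluble BOD₅.

Y_obs ≈ 0.303 g VSS/g soluble BOD₅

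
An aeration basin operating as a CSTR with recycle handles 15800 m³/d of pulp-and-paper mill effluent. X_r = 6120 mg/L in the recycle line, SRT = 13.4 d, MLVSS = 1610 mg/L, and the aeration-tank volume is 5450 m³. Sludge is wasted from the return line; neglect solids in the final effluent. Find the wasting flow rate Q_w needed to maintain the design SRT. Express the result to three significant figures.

Wasting from the return line (neglecting effluent solids): Q_w = V·X / (θ_c·X_r) = 5450 × 1610 / (13.4 × 6120) = 107.0 m³/d.

Q_w ≈ 107 m³/d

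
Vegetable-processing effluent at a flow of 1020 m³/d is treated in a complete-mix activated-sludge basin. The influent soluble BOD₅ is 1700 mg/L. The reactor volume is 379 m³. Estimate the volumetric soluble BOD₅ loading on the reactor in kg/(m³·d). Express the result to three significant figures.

L_v ≈ 4.58 kg soluble BOD₅/(m³·d)

L_v = Q S₀ / V = 1020 × 1700 × 10⁻³ / 379.0 = 4.575 kg/(m³·d).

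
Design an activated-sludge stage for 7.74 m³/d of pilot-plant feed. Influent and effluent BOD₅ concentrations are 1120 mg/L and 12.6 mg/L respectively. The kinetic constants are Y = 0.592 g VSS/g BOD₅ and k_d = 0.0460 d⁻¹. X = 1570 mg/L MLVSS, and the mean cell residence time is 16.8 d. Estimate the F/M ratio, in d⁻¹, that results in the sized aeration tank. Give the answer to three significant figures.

Rearranging the biomass balance for a CMAS with decay, V = Y·Q·ΔS·θ_c / [X·(1+k_d θ_c)] = 0.592 × 7.74 × (1120 − 12.6) × 16.8 / [1570 × (1 + 0.0460 × 16.8)] = 8.52×10^4 / 2783 = 30.63 m³.
F/M = applied load / biomass = Q·S₀/(V·X) = 7.74 × 1120 / (30.63 × 1570) = 0.1803 d⁻¹.

F/M ≈ 0.180 d⁻¹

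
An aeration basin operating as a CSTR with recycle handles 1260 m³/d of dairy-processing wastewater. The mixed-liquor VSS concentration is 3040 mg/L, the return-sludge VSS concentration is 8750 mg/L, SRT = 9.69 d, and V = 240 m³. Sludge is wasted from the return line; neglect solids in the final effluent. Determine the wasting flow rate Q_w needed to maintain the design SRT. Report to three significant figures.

Q_w ≈ 8.61 m³/d

θ_c = V·X/(Q_w·X_r) when wasting from the recycle, so Q_w = V·X/(θ_c·X_r) = 240.0 × 3040 / (9.69 × 8750) = 8.605 m³/d.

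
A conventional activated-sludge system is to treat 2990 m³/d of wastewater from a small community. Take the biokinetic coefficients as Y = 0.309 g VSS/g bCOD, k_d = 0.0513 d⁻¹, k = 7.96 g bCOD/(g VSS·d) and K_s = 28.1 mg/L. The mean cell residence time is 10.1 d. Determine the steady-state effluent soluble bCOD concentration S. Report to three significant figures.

From the Monod/SRT balance for a CMAS, S = K_s·(1+k_d θ_c)/[θ_c·(Y k − k_d) − 1] = 28.1 × (1 + 0.0513 × 10.1) / [10.1 × (0.309 × 7.96 − 0.0513) − 1] = 42.66 / 23.32 = 1.829 mg/L.

S ≈ 1.83 mg/L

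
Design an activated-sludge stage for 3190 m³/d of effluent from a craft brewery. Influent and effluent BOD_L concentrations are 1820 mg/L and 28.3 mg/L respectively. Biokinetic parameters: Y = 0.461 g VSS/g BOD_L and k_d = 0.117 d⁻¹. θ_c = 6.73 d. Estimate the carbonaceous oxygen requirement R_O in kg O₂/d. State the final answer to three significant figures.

Correct the yield for decay: Y_obs = Y/(1 + k_d θ_c) = 0.461 / (1 + 0.117 × 6.73) = 0.461 / 1.787 = 0.2579.
Q·(S₀ − S) = 3190 × (1820 − 28.3) × 10⁻³ = 5716 kg/d removed.
P_X = Y_obs·Q·(S₀ − S) = 0.2579 × 5716 = 1474 kg VSS/d.
R_O = Q·(S₀ − S) − 1.42·P_X = 5716 − 1.42 × 1474 = 3622 kg O₂/d.

R_O ≈ 3620 kg O₂/d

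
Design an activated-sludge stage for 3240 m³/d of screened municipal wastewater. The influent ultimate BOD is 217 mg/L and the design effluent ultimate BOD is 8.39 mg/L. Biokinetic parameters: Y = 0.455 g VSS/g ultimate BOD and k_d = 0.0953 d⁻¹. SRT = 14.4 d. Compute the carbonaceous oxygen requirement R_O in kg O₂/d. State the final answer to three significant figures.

Y_obs = Y / (1 + k_d θ_c) = 0.455 / (1 + 0.0953 × 14.4) = 0.455 / 2.372 = 0.1918.
Mass of ultimate BOD removed per day: Q(S₀ − S) = 3240 × 208.6 g/m³ = 675.9 kg/d.
Net sludge production P_X = 0.1918 × 675.9 = 129.6 kg VSS/d.
Carbonaceous O₂ demand = substrate oxidised − cell-mass equivalent = 675.9 − 1.42 × 129.6 = 491.8 kg O₂/d.

R_O ≈ 492 kg O₂/d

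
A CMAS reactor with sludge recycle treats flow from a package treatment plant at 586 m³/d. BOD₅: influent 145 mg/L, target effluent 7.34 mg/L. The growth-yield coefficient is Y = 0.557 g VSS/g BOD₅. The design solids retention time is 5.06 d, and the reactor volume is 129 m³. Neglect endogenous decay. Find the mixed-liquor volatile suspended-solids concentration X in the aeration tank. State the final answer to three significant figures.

From V·X = Y·Q·(S₀ − S)·θ_c (decay neglected): X = 0.557 × 586 × (145 − 7.34) × 5.06 / 129 = 1762 mg/L.

X ≈ 1760 mg/L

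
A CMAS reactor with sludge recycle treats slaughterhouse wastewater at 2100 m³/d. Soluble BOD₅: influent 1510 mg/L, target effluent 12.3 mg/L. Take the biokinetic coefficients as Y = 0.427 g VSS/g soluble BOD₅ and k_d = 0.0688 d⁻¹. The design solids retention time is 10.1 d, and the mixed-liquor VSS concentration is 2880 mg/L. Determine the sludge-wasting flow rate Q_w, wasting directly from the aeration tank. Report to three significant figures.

Q_w ≈ 275 m³/d

Steady-state biomass mass balance: V·X·(1 + k_d·θ_c) = Y·Q·(S₀ − S)·θ_c, so V = 0.427 × 2100 × (1510 − 12.3) × 10.1 / [2880 × (1 + 0.0688 × 10.1)] = 1.36×10^7 / 4881 = 2779 m³.
With mixed-liquor wasting, θ_c = V/Q_w, so Q_w = V/θ_c = 2779/10.1 = 275.1 m³/d.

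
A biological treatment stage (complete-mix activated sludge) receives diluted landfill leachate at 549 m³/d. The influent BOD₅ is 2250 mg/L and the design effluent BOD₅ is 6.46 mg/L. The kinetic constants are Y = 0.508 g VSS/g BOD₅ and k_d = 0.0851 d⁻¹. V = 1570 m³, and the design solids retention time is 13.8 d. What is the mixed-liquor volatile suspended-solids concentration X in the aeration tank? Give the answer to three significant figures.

X ≈ 2530 mg/L

X = Y·Q·ΔS·θ_c / [V·(1 + k_d θ_c)] = 0.508 × 549 × (2250 − 6.46) × 13.8 / [1570 × (1 + 0.0851 × 13.8)] = 2529 mg/L.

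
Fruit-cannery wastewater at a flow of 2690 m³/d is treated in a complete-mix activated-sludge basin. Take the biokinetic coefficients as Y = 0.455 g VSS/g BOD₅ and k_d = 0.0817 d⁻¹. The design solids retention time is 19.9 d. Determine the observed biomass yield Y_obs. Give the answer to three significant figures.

Y_obs = Y / (1 + k_d θ_c) = 0.455 / (1 + 0.0817 × 19.9) = 0.455 / 2.626 = 0.1733.

Y_obs ≈ 0.173 g VSS/g BOD₅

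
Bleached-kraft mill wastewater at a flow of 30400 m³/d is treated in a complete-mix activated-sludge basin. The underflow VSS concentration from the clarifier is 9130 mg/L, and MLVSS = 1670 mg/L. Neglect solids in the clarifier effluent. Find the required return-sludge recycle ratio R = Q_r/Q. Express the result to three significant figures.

R = Q_r/Q = X/(X_r − X) = 1670 / (9130 − 1670) = 0.2239.

R ≈ 0.224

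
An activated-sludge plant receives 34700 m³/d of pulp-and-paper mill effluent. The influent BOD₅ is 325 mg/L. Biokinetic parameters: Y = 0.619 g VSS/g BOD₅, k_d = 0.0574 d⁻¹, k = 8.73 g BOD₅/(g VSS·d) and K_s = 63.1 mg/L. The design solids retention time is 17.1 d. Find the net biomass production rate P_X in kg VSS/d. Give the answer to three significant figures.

P_X ≈ 3510 kg VSS/d

From the Monod/SRT balance for a CMAS, S = K_s·(1+k_d θ_c)/[θ_c·(Y k − k_d) − 1] = 63.1 × (1 + 0.0574 × 17.1) / [17.1 × (0.619 × 8.73 − 0.0574) − 1] = 125.0 / 90.42 = 1.383 mg/L.
Y_obs = Y / (1 + k_d θ_c) = 0.619 / (1 + 0.0574 × 17.1) = 0.619 / 1.982 = 0.3124.
Mass of BOD₅ removed per day: Q(S₀ − S) = 34700 × 323.6 g/m³ = 11230 kg/d.
Net biomass production P_X = Y_obs × Q·(S₀ − S) = 0.3124 × 11230 = 3508 kg VSS/d.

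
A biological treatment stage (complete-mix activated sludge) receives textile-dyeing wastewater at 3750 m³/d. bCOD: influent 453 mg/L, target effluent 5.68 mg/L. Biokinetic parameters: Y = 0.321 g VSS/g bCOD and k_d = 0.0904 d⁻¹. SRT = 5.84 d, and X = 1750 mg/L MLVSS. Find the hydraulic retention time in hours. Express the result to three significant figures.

Steady-state biomass mass balance: V·X·(1 + k_d·θ_c) = Y·Q·(S₀ − S)·θ_c, so V = 0.321 × 3750 × (453 − 5.68) × 5.84 / [1750 × (1 + 0.0904 × 5.84)] = 3.14×10^6 / 2674 = 1176 m³.
τ = V/Q = 1176/3750 = 0.3136 d, or 7.527 h.

τ ≈ 7.53 h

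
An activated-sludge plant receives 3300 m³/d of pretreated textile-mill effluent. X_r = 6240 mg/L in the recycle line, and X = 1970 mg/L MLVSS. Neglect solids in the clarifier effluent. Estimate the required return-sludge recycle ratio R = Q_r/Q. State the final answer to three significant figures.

Solids balance on the clarifier gives (1+R)X = R·X_r, so R = X/(X_r − X) = 1970 / (6240 − 1970) = 0.4614.

R ≈ 0.461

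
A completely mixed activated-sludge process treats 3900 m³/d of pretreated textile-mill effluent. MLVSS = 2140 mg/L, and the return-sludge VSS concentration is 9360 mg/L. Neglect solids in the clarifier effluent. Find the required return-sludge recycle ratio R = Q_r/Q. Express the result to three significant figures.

R = Q_r/Q = X/(X_r − X) = 2140 / (9360 − 2140) = 0.2964.

R ≈ 0.296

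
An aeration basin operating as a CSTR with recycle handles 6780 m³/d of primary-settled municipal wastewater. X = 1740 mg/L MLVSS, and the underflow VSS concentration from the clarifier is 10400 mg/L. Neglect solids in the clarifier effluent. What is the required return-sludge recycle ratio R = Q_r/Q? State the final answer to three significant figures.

R = Q_r/Q = X/(X_r − X) = 1740 / (10400 − 1740) = 0.2009.

R ≈ 0.201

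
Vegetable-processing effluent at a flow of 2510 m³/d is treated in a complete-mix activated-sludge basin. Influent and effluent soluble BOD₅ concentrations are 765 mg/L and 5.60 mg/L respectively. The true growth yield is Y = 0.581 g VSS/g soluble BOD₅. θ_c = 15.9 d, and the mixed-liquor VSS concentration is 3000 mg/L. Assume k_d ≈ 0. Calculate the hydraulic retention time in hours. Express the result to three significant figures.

τ ≈ 56.1 h

Biomass mass balance (decay neglected): V·X = Y·Q·(S₀ − S)·θ_c, so V = 0.581 × 2510 × (765 − 5.60) × 15.9 / 3000 = 5869 m³.
τ = V/Q = 5869/2510 = 2.338 d, or 56.12 h.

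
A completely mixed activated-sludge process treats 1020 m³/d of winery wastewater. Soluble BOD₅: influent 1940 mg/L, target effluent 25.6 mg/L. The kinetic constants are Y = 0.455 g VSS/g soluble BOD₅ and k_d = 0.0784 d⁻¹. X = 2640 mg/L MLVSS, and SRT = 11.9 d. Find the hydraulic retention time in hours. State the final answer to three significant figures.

Rearranging the biomass balance for a CMAS with decay, V = Y·Q·ΔS·θ_c / [X·(1+k_d θ_c)] = 0.455 × 1020 × (1940 − 25.6) × 11.9 / [2640 × (1 + 0.0784 × 11.9)] = 1.06×10^7 / 5103 = 2072 m³.
HRT = V/Q = 2072 m³ / 1020 m³·d⁻¹ = 2.031 d × 24 = 48.75 h.

τ ≈ 48.8 h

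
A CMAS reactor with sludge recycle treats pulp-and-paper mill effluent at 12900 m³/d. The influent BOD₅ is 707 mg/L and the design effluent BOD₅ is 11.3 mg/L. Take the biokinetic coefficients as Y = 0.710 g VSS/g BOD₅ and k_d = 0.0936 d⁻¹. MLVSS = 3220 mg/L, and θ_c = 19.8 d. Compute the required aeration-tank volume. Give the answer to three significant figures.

Rearranging the biomass balance for a CMAS with decay, V = Y·Q·ΔS·θ_c / [X·(1+k_d θ_c)] = 0.710 × 12900 × (707 − 11.3) × 19.8 / [3220 × (1 + 0.0936 × 19.8)] = 1.26×10^8 / 9188 = 13732 m³.

V ≈ 13700 m³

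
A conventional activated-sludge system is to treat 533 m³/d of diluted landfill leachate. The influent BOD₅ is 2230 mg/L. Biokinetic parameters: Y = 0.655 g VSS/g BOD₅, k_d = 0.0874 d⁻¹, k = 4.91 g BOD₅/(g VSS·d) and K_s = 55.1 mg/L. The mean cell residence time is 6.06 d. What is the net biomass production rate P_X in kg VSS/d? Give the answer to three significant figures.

P_X ≈ 508 kg VSS/d

Effluent substrate depends only on kinetics and SRT: S = K_s(1 + k_d θ_c) / [θ_c(Yk − k_d) − 1] = 55.1 × (1 + 0.0874 × 6.06) / [6.06 × (0.655 × 4.91 − 0.0874) − 1] = 84.28 / 17.96 = 4.693 mg/L.
Y_obs = Y / (1 + k_d θ_c) = 0.655 / (1 + 0.0874 × 6.06) = 0.655 / 1.530 = 0.4282.
Q·(S₀ − S) = 533 × (2230 − 4.69) × 10⁻³ = 1186 kg/d removed.
P_X = Y_obs · Q(S₀ − S) = 0.4282 × 1186 = 507.9 kg VSS/d.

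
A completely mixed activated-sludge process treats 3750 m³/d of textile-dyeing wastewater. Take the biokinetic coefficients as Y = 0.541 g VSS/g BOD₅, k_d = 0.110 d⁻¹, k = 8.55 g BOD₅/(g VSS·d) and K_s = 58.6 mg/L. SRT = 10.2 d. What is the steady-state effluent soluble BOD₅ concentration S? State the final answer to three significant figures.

Effluent substrate depends only on kinetics and SRT: S = K_s(1 + k_d θ_c) / [θ_c(Yk − k_d) − 1] = 58.6 × (1 + 0.110 × 10.2) / [10.2 × (0.541 × 8.55 − 0.110) − 1] = 124.3 / 45.06 = 2.760 mg/L.

S ≈ 2.76 mg/L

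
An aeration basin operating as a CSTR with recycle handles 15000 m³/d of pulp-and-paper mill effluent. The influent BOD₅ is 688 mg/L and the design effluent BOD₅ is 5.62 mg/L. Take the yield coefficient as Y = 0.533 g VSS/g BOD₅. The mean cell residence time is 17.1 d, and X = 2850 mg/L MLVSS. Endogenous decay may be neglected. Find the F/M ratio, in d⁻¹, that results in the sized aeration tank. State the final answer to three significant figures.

F/M ≈ 0.111 d⁻¹

Biomass mass balance (decay neglected): V·X = Y·Q·(S₀ − S)·θ_c, so V = 0.533 × 15000 × (688 − 5.62) × 17.1 / 2850 = 32734 m³.
F/M = Q·S₀ / (V·X) = 15000 × 688 / (32734 × 2850) = 0.1106 g BOD₅·(g VSS·d)⁻¹.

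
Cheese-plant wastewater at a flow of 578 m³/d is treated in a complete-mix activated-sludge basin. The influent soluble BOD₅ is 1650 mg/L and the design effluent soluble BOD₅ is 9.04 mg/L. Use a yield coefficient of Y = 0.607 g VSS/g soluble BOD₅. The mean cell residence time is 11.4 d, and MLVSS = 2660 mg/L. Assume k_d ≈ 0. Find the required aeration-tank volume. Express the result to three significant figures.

V ≈ 2470 m³

Biomass mass balance (decay neglected): V·X = Y·Q·(S₀ − S)·θ_c, so V = 0.607 × 578 × (1650 − 9.04) × 11.4 / 2660 = 2467 m³.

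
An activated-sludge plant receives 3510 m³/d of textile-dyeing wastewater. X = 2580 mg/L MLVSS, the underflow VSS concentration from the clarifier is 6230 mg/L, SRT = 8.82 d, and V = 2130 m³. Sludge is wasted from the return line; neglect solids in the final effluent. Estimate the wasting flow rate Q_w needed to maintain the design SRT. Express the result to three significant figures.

θ_c = V·X/(Q_w·X_r) when wasting from the recycle, so Q_w = V·X/(θ_c·X_r) = 2130 × 2580 / (8.82 × 6230) = 100.0 m³/d.

Q_w ≈ 100 m³/d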